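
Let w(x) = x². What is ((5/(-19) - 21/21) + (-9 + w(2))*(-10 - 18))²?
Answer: 6948496/361 ≈ 19248.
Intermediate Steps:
((5/(-19) - 21/21) + (-9 + w(2))*(-10 - 18))² = ((5/(-19) - 21/21) + (-9 + 2²)*(-10 - 18))² = ((5*(-1/19) - 21*1/21) + (-9 + 4)*(-28))² = ((-5/19 - 1) - 5*(-28))² = (-24/19 + 140)² = (2636/19)² = 6948496/361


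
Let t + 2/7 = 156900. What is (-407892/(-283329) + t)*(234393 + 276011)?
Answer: 52942935892563848/661101 ≈ 8.0083e+10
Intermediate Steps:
t = 1098298/7 (t = -2/7 + 156900 = 1098298/7 ≈ 1.5690e+5)
(-407892/(-283329) + t)*(234393 + 276011) = (-407892/(-283329) + 1098298/7)*(234393 + 276011) = (-407892*(-1/283329) + 1098298/7)*510404 = (135964/94443 + 1098298/7)*510404 = (103727509762/661101)*510404 = 52942935892563848/661101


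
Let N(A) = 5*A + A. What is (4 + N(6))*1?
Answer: 40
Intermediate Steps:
N(A) = 6*A
(4 + N(6))*1 = (4 + 6*6)*1 = (4 + 36)*1 = 40*1 = 40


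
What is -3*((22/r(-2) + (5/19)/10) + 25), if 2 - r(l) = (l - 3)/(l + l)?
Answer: -6197/38 ≈ -163.08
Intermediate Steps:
r(l) = 2 - (-3 + l)/(2*l) (r(l) = 2 - (l - 3)/(l + l) = 2 - (-3 + l)/(2*l))
-3*((22/r(-2) + (5/19)/10) + 25) = -3*((22/(((3/2)*(1 - 2)/(-2))) + (5/19)/10) + 25) = -3*((22/(((3/2)*(-1/2)*(-1))) + (5*(1/19))*(1/10)) + 25) = -3*((22/(3/4) + (5/19)*(1/10)) + 25) = -3*((22*(4/3) + 1/38) + 25) = -3*((88/3 + 1/38) + 25) = -3*(3347/114 + 25) = -3*6197/114 = -6197/38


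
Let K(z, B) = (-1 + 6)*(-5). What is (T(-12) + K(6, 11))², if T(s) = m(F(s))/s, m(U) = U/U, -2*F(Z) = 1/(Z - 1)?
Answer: 90601/144 ≈ 629.17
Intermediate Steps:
F(Z) = -1/(2*(-1 + Z)) (F(Z) = -1/(2*(Z - 1)) = -1/(2*(-1 + Z)))
m(U) = 1
K(z, B) = -25 (K(z, B) = 5*(-5) = -25)
T(s) = 1/s
(T(-12) + K(6, 11))² = (1/(-12) - 25)² = (-1/12 - 25)² = (-301/12)² = 90601/144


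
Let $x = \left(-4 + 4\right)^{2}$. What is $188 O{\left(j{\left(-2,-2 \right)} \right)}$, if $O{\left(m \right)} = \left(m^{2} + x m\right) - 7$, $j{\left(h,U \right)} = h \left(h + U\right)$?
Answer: $10716$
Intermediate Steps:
$x = 0$ ($x = 0^{2} = 0$)
$j{\left(h,U \right)} = h \left(U + h\right)$
$O{\left(m \right)} = -7 + m^{2}$ ($O{\left(m \right)} = \left(m^{2} + 0 m\right) - 7 = \left(m^{2} + 0\right) - 7 = m^{2} - 7 = -7 + m^{2}$)
$188 O{\left(j{\left(-2,-2 \right)} \right)} = 188 \left(-7 + \left(- 2 \left(-2 - 2\right)\right)^{2}\right) = 188 \left(-7 + \left(\left(-2\right) \left(-4\right)\right)^{2}\right) = 188 \left(-7 + 8^{2}\right) = 188 \left(-7 + 64\right) = 188 \cdot 57 = 10716$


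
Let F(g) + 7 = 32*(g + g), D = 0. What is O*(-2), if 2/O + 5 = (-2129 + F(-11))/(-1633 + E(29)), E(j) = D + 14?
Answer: 6476/5255 ≈ 1.2323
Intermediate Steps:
F(g) = -7 + 64*g (F(g) = -7 + 32*(g + g) = -7 + 32*(2*g) = -7 + 64*g)
E(j) = 14 (E(j) = 0 + 14 = 14)
O = -3238/5255 (O = 2/(-5 + (-2129 + (-7 + 64*(-11)))/(-1633 + 14)) = 2/(-5 + (-2129 + (-7 - 704))/(-1619)) = 2/(-5 + (-2129 - 711)*(-1/1619)) = 2/(-5 - 2840*(-1/1619)) = 2/(-5 + 2840/1619) = 2/(-5255/1619) = 2*(-1619/5255) = -3238/5255 ≈ -0.61617)
O*(-2) = -3238/5255*(-2) = 6476/5255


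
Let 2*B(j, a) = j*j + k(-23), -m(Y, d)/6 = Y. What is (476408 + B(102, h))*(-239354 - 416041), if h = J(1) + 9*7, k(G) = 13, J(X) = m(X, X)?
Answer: -631298092035/2 ≈ -3.1565e+11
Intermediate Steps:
m(Y, d) = -6*Y
J(X) = -6*X
h = 57 (h = -6*1 + 9*7 = -6 + 63 = 57)
B(j, a) = 13/2 + j²/2 (B(j, a) = (j*j + 13)/2 = (j² + 13)/2 = (13 + j²)/2 = 13/2 + j²/2)
(476408 + B(102, h))*(-239354 - 416041) = (476408 + (13/2 + (½)*102²))*(-239354 - 416041) = (476408 + (13/2 + (½)*10404))*(-655395) = (476408 + (13/2 + 5202))*(-655395) = (476408 + 10417/2)*(-655395) = (963233/2)*(-655395) = -631298092035/2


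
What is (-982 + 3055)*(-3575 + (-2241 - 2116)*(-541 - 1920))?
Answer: 22220491146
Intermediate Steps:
(-982 + 3055)*(-3575 + (-2241 - 2116)*(-541 - 1920)) = 2073*(-3575 - 4357*(-2461)) = 2073*(-3575 + 10722577) = 2073*10719002 = 22220491146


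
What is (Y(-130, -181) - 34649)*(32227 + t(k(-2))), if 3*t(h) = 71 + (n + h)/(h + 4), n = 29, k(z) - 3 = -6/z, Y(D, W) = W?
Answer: -1123331355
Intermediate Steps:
k(z) = 3 - 6/z
t(h) = 71/3 + (29 + h)/(3*(4 + h)) (t(h) = (71 + (29 + h)/(h + 4))/3 = (71 + (29 + h)/(4 + h))/3 = 71/3 + (29 + h)/(3*(4 + h)))
(Y(-130, -181) - 34649)*(32227 + t(k(-2))) = (-181 - 34649)*(32227 + (313 + 72*(3 - 6/(-2)))/(3*(4 + (3 - 6/(-2))))) = -34830*(32227 + (313 + 72*(3 - 6*(-½)))/(3*(4 + (3 - 6*(-½))))) = -34830*(32227 + (313 + 72*(3 + 3))/(3*(4 + (3 + 3)))) = -34830*(32227 + (313 + 72*6)/(3*(4 + 6))) = -34830*(32227 + (⅓)*(313 + 432)/10) = -34830*(32227 + (⅓)*(⅒)*745) = -34830*(32227 + 149/6) = -34830*193511/6 = -1123331355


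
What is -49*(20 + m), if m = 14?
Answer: -1666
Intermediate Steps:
-49*(20 + m) = -49*(20 + 14) = -49*34 = -1666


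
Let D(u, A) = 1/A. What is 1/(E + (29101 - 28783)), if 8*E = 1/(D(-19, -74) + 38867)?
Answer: 11504628/3658471741 ≈ 0.0031447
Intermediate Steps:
E = 37/11504628 (E = 1/(8*(1/(-74) + 38867)) = 1/(8*(-1/74 + 38867)) = 1/(8*(2876157/74)) = (⅛)*(74/2876157) = 37/11504628 ≈ 3.2161e-6)
1/(E + (29101 - 28783)) = 1/(37/11504628 + (29101 - 28783)) = 1/(37/11504628 + 318) = 1/(3658471741/11504628) = 11504628/3658471741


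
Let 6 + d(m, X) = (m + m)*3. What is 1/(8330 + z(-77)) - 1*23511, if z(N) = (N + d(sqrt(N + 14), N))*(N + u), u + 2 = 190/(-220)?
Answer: -129089175400621/5490586353 + 11044*I*sqrt(7)/1830195451 ≈ -23511.0 + 1.5965e-5*I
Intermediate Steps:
d(m, X) = -6 + 6*m (d(m, X) = -6 + (m + m)*3 = -6 + (2*m)*3 = -6 + 6*m)
u = -63/22 (u = -2 + 190/(-220) = -2 + 190*(-1/220) = -2 - 19/22 = -63/22 ≈ -2.8636)
z(N) = (-63/22 + N)*(-6 + N + 6*sqrt(14 + N)) (z(N) = (N + (-6 + 6*sqrt(N + 14)))*(N - 63/22) = (N + (-6 + 6*sqrt(14 + N)))*(-63/22 + N) = (-6 + N + 6*sqrt(14 + N))*(-63/22 + N) = (-63/22 + N)*(-6 + N + 6*sqrt(14 + N)))
1/(8330 + z(-77)) - 1*23511 = 1/(8330 + (189/11 + (-77)**2 - 195/22*(-77) - 189*sqrt(14 - 77)/11 + 6*(-77)*sqrt(14 - 77))) - 1*23511 = 1/(8330 + (189/11 + 5929 + 1365/2 - 567*I*sqrt(7)/11 + 6*(-77)*sqrt(-63))) - 23511 = 1/(8330 + (189/11 + 5929 + 1365/2 - 567*I*sqrt(7)/11 + 6*(-77)*(3*I*sqrt(7)))) - 23511 = 1/(8330 + (189/11 + 5929 + 1365/2 - 567*I*sqrt(7)/11 - 1386*I*sqrt(7))) - 23511 = 1/(8330 + (145831/22 - 15813*I*sqrt(7)/11)) - 23511 = 1/(329091/22 - 15813*I*sqrt(7)/11) - 23511 = -23511 + 1/(329091/22 - 15813*I*sqrt(7)/11)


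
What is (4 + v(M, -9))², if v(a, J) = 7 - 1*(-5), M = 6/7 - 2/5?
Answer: 256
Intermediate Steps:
M = 16/35 (M = 6*(⅐) - 2*⅕ = 6/7 - ⅖ = 16/35 ≈ 0.45714)
v(a, J) = 12 (v(a, J) = 7 + 5 = 12)
(4 + v(M, -9))² = (4 + 12)² = 16² = 256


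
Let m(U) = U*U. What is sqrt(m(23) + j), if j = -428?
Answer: sqrt(101) ≈ 10.050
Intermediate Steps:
m(U) = U**2
sqrt(m(23) + j) = sqrt(23**2 - 428) = sqrt(529 - 428) = sqrt(101)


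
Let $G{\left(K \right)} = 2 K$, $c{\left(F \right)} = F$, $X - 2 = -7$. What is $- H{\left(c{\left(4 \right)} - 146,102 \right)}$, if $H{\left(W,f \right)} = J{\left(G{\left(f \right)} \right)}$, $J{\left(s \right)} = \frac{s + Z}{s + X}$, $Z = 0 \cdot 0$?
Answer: $- \frac{204}{199} \approx -1.0251$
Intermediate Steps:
$X = -5$ ($X = 2 - 7 = -5$)
$Z = 0$
$J{\left(s \right)} = \frac{s}{-5 + s}$ ($J{\left(s \right)} = \frac{s + 0}{s - 5} = \frac{s}{-5 + s}$)
$H{\left(W,f \right)} = \frac{2 f}{-5 + 2 f}$
$- H{\left(c{\left(4 \right)} - 146,102 \right)} = - \frac{2 \cdot 102}{-5 + 2 \cdot 102} = - \frac{2 \cdot 102}{-5 + 204} = - \frac{2 \cdot 102}{199} = \left(-1\right) \frac{204}{199} = - \frac{204}{199}$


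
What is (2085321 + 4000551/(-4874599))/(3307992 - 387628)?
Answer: 2541274915182/3558900858509 ≈ 0.71406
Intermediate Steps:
(2085321 + 4000551/(-4874599))/(3307992 - 387628) = (2085321 + 4000551*(-1/4874599))/2920364 = (2085321 - 4000551/4874599)*(1/2920364) = (10165099660728/4874599)*(1/2920364) = 2541274915182/3558900858509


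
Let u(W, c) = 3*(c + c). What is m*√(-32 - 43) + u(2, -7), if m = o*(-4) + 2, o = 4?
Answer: -42 - 70*I*√3 ≈ -42.0 - 121.24*I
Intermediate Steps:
u(W, c) = 6*c (u(W, c) = 3*(2*c) = 6*c)
m = -14 (m = 4*(-4) + 2 = -16 + 2 = -14)
m*√(-32 - 43) + u(2, -7) = -14*√(-32 - 43) + 6*(-7) = -70*I*√3 - 42 = -42 - 70*I*√3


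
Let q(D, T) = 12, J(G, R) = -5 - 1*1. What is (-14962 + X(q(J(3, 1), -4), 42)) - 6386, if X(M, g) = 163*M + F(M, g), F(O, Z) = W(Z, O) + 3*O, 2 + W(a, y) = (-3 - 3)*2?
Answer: -19370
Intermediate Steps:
J(G, R) = -6 (J(G, R) = -5 - 1 = -6)
W(a, y) = -14 (W(a, y) = -2 + (-3 - 3)*2 = -2 - 6*2 = -2 - 12 = -14)
F(O, Z) = -14 + 3*O
X(M, g) = -14 + 166*M (X(M, g) = 163*M + (-14 + 3*M) = -14 + 166*M)
(-14962 + X(q(J(3, 1), -4), 42)) - 6386 = (-14962 + (-14 + 166*12)) - 6386 = (-14962 + (-14 + 1992)) - 6386 = (-14962 + 1978) - 6386 = -12984 - 6386 = -19370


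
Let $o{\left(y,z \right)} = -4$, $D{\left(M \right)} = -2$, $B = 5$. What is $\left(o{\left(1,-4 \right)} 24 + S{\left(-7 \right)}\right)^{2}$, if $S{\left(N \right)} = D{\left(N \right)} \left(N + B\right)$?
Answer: $8464$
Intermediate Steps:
$S{\left(N \right)} = -10 - 2 N$ ($S{\left(N \right)} = - 2 \left(N + 5\right) = - 2 \left(5 + N\right) = -10 - 2 N$)
$\left(o{\left(1,-4 \right)} 24 + S{\left(-7 \right)}\right)^{2} = \left(\left(-4\right) 24 - -4\right)^{2} = \left(-96 + \left(-10 + 14\right)\right)^{2} = \left(-96 + 4\right)^{2} = \left(-92\right)^{2} = 8464$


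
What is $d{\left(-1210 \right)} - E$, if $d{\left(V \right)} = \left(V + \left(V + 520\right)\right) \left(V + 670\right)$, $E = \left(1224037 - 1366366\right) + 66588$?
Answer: $1101741$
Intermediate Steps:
$E = -75741$ ($E = -142329 + 66588 = -75741$)
$d{\left(V \right)} = \left(520 + 2 V\right) \left(670 + V\right)$ ($d{\left(V \right)} = \left(V + \left(520 + V\right)\right) \left(670 + V\right) = \left(520 + 2 V\right) \left(670 + V\right)$)
$d{\left(-1210 \right)} - E = \left(348400 + 2 \left(-1210\right)^{2} + 1860 \left(-1210\right)\right) - -75741 = \left(348400 + 2 \cdot 1464100 - 2250600\right) + 75741 = \left(348400 + 2928200 - 2250600\right) + 75741 = 1026000 + 75741 = 1101741$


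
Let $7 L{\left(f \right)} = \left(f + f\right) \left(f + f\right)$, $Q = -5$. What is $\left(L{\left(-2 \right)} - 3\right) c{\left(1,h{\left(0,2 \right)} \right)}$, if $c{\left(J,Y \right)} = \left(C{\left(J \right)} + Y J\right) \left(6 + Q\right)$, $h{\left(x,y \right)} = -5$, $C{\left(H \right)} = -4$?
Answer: $\frac{45}{7} \approx 6.4286$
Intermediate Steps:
$c{\left(J,Y \right)} = -4 + J Y$ ($c{\left(J,Y \right)} = \left(-4 + Y J\right) \left(6 - 5\right) = \left(-4 + J Y\right) 1 = -4 + J Y$)
$L{\left(f \right)} = \frac{4 f^{2}}{7}$ ($L{\left(f \right)} = \frac{\left(f + f\right) \left(f + f\right)}{7} = \frac{2 f 2 f}{7} = \frac{4 f^{2}}{7}$)
$\left(L{\left(-2 \right)} - 3\right) c{\left(1,h{\left(0,2 \right)} \right)} = \left(\frac{4 \left(-2\right)^{2}}{7} - 3\right) \left(-4 + 1 \left(-5\right)\right) = \left(\frac{4}{7} \cdot 4 - 3\right) \left(-4 - 5\right) = \left(\frac{16}{7} - 3\right) \left(-9\right) = \left(- \frac{5}{7}\right) \left(-9\right) = \frac{45}{7}$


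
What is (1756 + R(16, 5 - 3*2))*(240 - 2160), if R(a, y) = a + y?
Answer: -3400320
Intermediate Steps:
(1756 + R(16, 5 - 3*2))*(240 - 2160) = (1756 + (16 + (5 - 3*2)))*(240 - 2160) = (1756 + (16 + (5 - 6)))*(-1920) = (1756 + (16 - 1))*(-1920) = (1756 + 15)*(-1920) = 1771*(-1920) = -3400320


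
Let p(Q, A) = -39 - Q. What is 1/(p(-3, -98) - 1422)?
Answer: -1/1458 ≈ -0.00068587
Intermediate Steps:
1/(p(-3, -98) - 1422) = 1/((-39 - 1*(-3)) - 1422) = 1/((-39 + 3) - 1422) = 1/(-36 - 1422) = 1/(-1458) = -1/1458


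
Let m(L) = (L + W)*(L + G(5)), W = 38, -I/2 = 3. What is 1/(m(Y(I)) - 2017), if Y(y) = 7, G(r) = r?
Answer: -1/1477 ≈ -0.00067705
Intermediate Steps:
I = -6 (I = -2*3 = -6)
m(L) = (5 + L)*(38 + L) (m(L) = (L + 38)*(L + 5) = (38 + L)*(5 + L) = (5 + L)*(38 + L))
1/(m(Y(I)) - 2017) = 1/((190 + 7**2 + 43*7) - 2017) = 1/((190 + 49 + 301) - 2017) = 1/(540 - 2017) = 1/(-1477) = -1/1477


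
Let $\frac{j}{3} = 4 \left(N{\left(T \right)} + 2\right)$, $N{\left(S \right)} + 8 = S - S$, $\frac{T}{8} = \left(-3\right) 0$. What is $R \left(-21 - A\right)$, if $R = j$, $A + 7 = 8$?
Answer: $1584$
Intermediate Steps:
$A = 1$ ($A = -7 + 8 = 1$)
$T = 0$ ($T = 8 \left(\left(-3\right) 0\right) = 8 \cdot 0 = 0$)
$N{\left(S \right)} = -8$ ($N{\left(S \right)} = -8 + \left(S - S\right) = -8 + 0 = -8$)
$j = -72$ ($j = 3 \cdot 4 \left(-8 + 2\right) = 3 \cdot 4 \left(-6\right) = 3 \left(-24\right) = -72$)
$R = -72$
$R \left(-21 - A\right) = - 72 \left(-21 - 1\right) = \left(-72\right) \left(-22\right) = 1584$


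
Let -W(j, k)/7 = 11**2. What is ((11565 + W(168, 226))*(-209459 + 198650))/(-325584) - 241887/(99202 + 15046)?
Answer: 22841970043/64578682 ≈ 353.71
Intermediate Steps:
W(j, k) = -847 (W(j, k) = -7*11**2 = -7*121 = -847)
((11565 + W(168, 226))*(-209459 + 198650))/(-325584) - 241887/(99202 + 15046) = ((11565 - 847)*(-209459 + 198650))/(-325584) - 241887/(99202 + 15046) = (10718*(-10809))*(-1/325584) - 241887/114248 = -115850862*(-1/325584) - 241887*1/114248 = 6436159/18088 - 241887/114248 = 22841970043/64578682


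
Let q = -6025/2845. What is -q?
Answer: 1205/569 ≈ 2.1178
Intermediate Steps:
q = -1205/569 (q = -6025*1/2845 = -1205/569 ≈ -2.1178)
-q = -1*(-1205/569) = 1205/569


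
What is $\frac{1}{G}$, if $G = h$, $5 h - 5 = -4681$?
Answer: $- \frac{5}{4676} \approx -0.0010693$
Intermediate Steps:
$h = - \frac{4676}{5}$ ($h = 1 + \frac{1}{5} \left(-4681\right) = 1 - \frac{4681}{5} = - \frac{4676}{5} \approx -935.2$)
$G = - \frac{4676}{5} \approx -935.2$
$\frac{1}{G} = \frac{1}{- \frac{4676}{5}} = - \frac{5}{4676}$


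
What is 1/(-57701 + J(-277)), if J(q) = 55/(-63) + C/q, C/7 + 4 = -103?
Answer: -17451/1006908199 ≈ -1.7331e-5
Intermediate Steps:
C = -749 (C = -28 + 7*(-103) = -28 - 721 = -749)
J(q) = -55/63 - 749/q (J(q) = 55/(-63) - 749/q = 55*(-1/63) - 749/q = -55/63 - 749/q)
1/(-57701 + J(-277)) = 1/(-57701 + (-55/63 - 749/(-277))) = 1/(-57701 + (-55/63 - 749*(-1/277))) = 1/(-57701 + (-55/63 + 749/277)) = 1/(-57701 + 31952/17451) = 1/(-1006908199/17451) = -17451/1006908199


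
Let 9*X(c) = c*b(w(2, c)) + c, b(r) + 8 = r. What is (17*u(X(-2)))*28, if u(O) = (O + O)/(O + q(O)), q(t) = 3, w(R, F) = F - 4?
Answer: 24752/53 ≈ 467.02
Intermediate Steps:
w(R, F) = -4 + F
b(r) = -8 + r
X(c) = c/9 + c*(-12 + c)/9 (X(c) = (c*(-8 + (-4 + c)) + c)/9 = (c*(-12 + c) + c)/9 = (c + c*(-12 + c))/9 = c/9 + c*(-12 + c)/9)
u(O) = 2*O/(3 + O) (u(O) = (O + O)/(O + 3) = (2*O)/(3 + O) = 2*O/(3 + O))
(17*u(X(-2)))*28 = (17*(2*((⅑)*(-2)*(-11 - 2))/(3 + (⅑)*(-2)*(-11 - 2))))*28 = (17*(2*((⅑)*(-2)*(-13))/(3 + (⅑)*(-2)*(-13))))*28 = (17*(2*(26/9)/(3 + 26/9)))*28 = (17*(2*(26/9)/(53/9)))*28 = (17*(2*(26/9)*(9/53)))*28 = (17*(52/53))*28 = (884/53)*28 = 24752/53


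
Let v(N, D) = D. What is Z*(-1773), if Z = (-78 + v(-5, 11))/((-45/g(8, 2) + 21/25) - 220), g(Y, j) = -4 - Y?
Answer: -11879100/21541 ≈ -551.46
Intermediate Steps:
Z = 6700/21541 (Z = (-78 + 11)/((-45/(-4 - 1*8) + 21/25) - 220) = -67/((-45/(-4 - 8) + 21*(1/25)) - 220) = -67/((-45/(-12) + 21/25) - 220) = -67/((-45*(-1/12) + 21/25) - 220) = -67/((15/4 + 21/25) - 220) = -67/(459/100 - 220) = -67/(-21541/100) = -67*(-100/21541) = 6700/21541 ≈ 0.31103)
Z*(-1773) = (6700/21541)*(-1773) = -11879100/21541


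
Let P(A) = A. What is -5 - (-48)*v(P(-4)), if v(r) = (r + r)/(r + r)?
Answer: 43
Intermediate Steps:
v(r) = 1 (v(r) = (2*r)/((2*r)) = (2*r)*(1/(2*r)) = 1)
-5 - (-48)*v(P(-4)) = -5 - (-48) = -5 - 48*(-1) = -5 + 48 = 43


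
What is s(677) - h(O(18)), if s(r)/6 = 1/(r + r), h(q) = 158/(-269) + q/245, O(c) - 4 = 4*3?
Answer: 23490577/44617685 ≈ 0.52649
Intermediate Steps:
O(c) = 16 (O(c) = 4 + 4*3 = 4 + 12 = 16)
h(q) = -158/269 + q/245 (h(q) = 158*(-1/269) + q*(1/245) = -158/269 + q/245)
s(r) = 3/r (s(r) = 6/(r + r) = 6/((2*r)) = 6*(1/(2*r)) = 3/r)
s(677) - h(O(18)) = 3/677 - (-158/269 + (1/245)*16) = 3*(1/677) - (-158/269 + 16/245) = 3/677 - 1*(-34406/65905) = 3/677 + 34406/65905 = 23490577/44617685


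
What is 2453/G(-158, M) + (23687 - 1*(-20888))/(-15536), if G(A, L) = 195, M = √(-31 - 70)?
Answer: 29417683/3029520 ≈ 9.7103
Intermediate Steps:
M = I*√101 (M = √(-101) = I*√101 ≈ 10.05*I)
2453/G(-158, M) + (23687 - 1*(-20888))/(-15536) = 2453/195 + (23687 - 1*(-20888))/(-15536) = 2453*(1/195) + (23687 + 20888)*(-1/15536) = 2453/195 + 44575*(-1/15536) = 2453/195 - 44575/15536 = 29417683/3029520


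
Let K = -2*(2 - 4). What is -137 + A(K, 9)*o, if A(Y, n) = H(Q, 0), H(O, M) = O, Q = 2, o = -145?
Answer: -427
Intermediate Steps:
K = 4 (K = -2*(-2) = 4)
A(Y, n) = 2
-137 + A(K, 9)*o = -137 + 2*(-145) = -137 - 290 = -427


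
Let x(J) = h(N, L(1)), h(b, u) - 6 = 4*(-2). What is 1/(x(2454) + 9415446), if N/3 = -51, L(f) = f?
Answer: 1/9415444 ≈ 1.0621e-7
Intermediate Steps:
N = -153 (N = 3*(-51) = -153)
h(b, u) = -2 (h(b, u) = 6 + 4*(-2) = 6 - 8 = -2)
x(J) = -2
1/(x(2454) + 9415446) = 1/(-2 + 9415446) = 1/9415444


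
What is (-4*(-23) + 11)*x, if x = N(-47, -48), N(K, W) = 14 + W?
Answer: -3502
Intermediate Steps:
x = -34 (x = 14 - 48 = -34)
(-4*(-23) + 11)*x = (-4*(-23) + 11)*(-34) = (92 + 11)*(-34) = 103*(-34) = -3502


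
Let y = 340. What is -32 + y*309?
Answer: 105028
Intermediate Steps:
-32 + y*309 = -32 + 340*309 = -32 + 105060 = 105028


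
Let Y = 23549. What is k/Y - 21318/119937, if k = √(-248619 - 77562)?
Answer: -7106/39979 + I*√326181/23549 ≈ -0.17774 + 0.024253*I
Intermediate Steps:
k = I*√326181 (k = √(-326181) = I*√326181 ≈ 571.12*I)
k/Y - 21318/119937 = (I*√326181)/23549 - 21318/119937 = (I*√326181)*(1/23549) - 21318*1/119937 = I*√326181/23549 - 7106/39979 = -7106/39979 + I*√326181/23549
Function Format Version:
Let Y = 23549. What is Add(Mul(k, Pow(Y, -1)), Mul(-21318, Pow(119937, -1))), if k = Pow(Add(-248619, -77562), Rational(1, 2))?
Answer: Add(Rational(-7106, 39979), Mul(Rational(1, 23549), I, Pow(326181, Rational(1, 2)))) ≈ Add(-0.17774, Mul(0.024253, I))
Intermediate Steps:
k = Mul(I, Pow(326181, Rational(1, 2))) (k = Pow(-326181, Rational(1, 2)) = Mul(I, Pow(326181, Rational(1, 2))) ≈ Mul(571.12, I))
Add(Mul(k, Pow(Y, -1)), Mul(-21318, Pow(119937, -1))) = Add(Mul(Mul(I, Pow(326181, Rational(1, 2))), Pow(23549, -1)), Mul(-21318, Pow(119937, -1))) = Add(Mul(Mul(I, Pow(326181, Rational(1, 2))), Rational(1, 23549)), Mul(-21318, Rational(1, 119937))) = Add(Mul(Rational(1, 23549), I, Pow(326181, Rational(1, 2))), Rational(-7106, 39979)) = Add(Rational(-7106, 39979), Mul(Rational(1, 23549), I, Pow(326181, Rational(1, 2))))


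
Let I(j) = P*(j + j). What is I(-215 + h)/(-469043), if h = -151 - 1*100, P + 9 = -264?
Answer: -254436/469043 ≈ -0.54246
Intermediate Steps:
P = -273 (P = -9 - 264 = -273)
h = -251 (h = -151 - 100 = -251)
I(j) = -546*j (I(j) = -273*(j + j) = -546*j)
I(-215 + h)/(-469043) = -546*(-215 - 251)/(-469043) = -546*(-466)*(-1/469043) = 254436*(-1/469043) = -254436/469043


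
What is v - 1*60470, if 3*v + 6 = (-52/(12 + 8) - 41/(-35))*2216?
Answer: -1292072/21 ≈ -61527.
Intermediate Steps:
v = -22202/21 (v = -2 + ((-52/(12 + 8) - 41/(-35))*2216)/3 = -2 + ((-52/20 - 41*(-1/35))*2216)/3 = -2 + ((-52*1/20 + 41/35)*2216)/3 = -2 + ((-13/5 + 41/35)*2216)/3 = -2 + (-10/7*2216)/3 = -2 + (⅓)*(-22160/7) = -2 - 22160/21 = -22202/21 ≈ -1057.2)
v - 1*60470 = -22202/21 - 1*60470 = -22202/21 - 60470 = -1292072/21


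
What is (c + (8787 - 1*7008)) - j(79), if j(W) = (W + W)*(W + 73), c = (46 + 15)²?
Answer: -18516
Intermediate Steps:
c = 3721 (c = 61² = 3721)
j(W) = 2*W*(73 + W) (j(W) = (2*W)*(73 + W) = 2*W*(73 + W))
(c + (8787 - 1*7008)) - j(79) = (3721 + (8787 - 1*7008)) - 2*79*(73 + 79) = (3721 + (8787 - 7008)) - 2*79*152 = (3721 + 1779) - 1*24016 = 5500 - 24016 = -18516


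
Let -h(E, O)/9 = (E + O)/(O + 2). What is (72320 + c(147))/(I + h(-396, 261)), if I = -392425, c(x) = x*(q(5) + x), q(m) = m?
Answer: -3112079/12900820 ≈ -0.24123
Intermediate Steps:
h(E, O) = -9*(E + O)/(2 + O) (h(E, O) = -9*(E + O)/(O + 2) = -9*(E + O)/(2 + O))
c(x) = x*(5 + x)
(72320 + c(147))/(I + h(-396, 261)) = (72320 + 147*(5 + 147))/(-392425 + 9*(-1*(-396) - 1*261)/(2 + 261)) = (72320 + 147*152)/(-392425 + 9*(396 - 261)/263) = (72320 + 22344)/(-392425 + 9*(1/263)*135) = 94664/(-392425 + 1215/263) = 94664/(-103206560/263) = 94664*(-263/103206560) = -3112079/12900820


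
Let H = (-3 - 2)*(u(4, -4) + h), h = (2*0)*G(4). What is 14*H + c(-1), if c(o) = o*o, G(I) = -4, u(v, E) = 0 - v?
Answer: 281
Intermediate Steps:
u(v, E) = -v
h = 0 (h = (2*0)*(-4) = 0*(-4) = 0)
H = 20 (H = (-3 - 2)*(-1*4 + 0) = -5*(-4 + 0) = -5*(-4) = 20)
c(o) = o²
14*H + c(-1) = 14*20 + (-1)² = 280 + 1 = 281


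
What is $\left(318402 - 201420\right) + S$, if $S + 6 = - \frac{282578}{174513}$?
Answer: $\frac{20413550110}{174513} \approx 1.1697 \cdot 10^{5}$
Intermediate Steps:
$S = - \frac{1329656}{174513}$ ($S = -6 - \frac{282578}{174513} = - \frac{1329656}{174513} \approx -7.6192$)
$\left(318402 - 201420\right) + S = \left(318402 - 201420\right) - \frac{1329656}{174513} = 116982 - \frac{1329656}{174513} = \frac{20413550110}{174513}$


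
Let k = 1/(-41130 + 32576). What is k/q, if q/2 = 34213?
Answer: -1/585316004 ≈ -1.7085e-9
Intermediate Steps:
q = 68426 (q = 2*34213 = 68426)
k = -1/8554 (k = 1/(-8554) = -1/8554 ≈ -0.00011690)
k/q = -1/8554/68426 = -1/8554*1/68426 = -1/585316004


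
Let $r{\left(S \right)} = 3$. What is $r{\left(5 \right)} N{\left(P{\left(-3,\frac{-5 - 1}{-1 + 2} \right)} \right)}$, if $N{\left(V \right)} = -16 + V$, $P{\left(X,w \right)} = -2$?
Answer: $-54$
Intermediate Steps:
$r{\left(5 \right)} N{\left(P{\left(-3,\frac{-5 - 1}{-1 + 2} \right)} \right)} = 3 \left(-16 - 2\right) = 3 \left(-18\right) = -54$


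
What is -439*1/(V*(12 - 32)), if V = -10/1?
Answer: -439/200 ≈ -2.1950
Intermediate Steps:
V = -10 (V = -10/1 = -10*1 = -10)
-439*1/(V*(12 - 32)) = -439*(-1/(10*(12 - 32))) = -439/((-10*(-20))) = -439/200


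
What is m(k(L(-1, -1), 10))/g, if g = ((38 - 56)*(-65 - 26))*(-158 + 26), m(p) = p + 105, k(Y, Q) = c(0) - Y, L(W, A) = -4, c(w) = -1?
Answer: -1/2002 ≈ -0.00049950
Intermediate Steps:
k(Y, Q) = -1 - Y
m(p) = 105 + p
g = -216216 (g = -18*(-91)*(-132) = 1638*(-132) = -216216)
m(k(L(-1, -1), 10))/g = (105 + (-1 - 1*(-4)))/(-216216) = (105 + (-1 + 4))*(-1/216216) = (105 + 3)*(-1/216216) = 108*(-1/216216) = -1/2002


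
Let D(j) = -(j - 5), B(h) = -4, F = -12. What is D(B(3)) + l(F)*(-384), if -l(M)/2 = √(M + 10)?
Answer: 9 + 768*I*√2 ≈ 9.0 + 1086.1*I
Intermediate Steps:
l(M) = -2*√(10 + M) (l(M) = -2*√(M + 10) = -2*√(10 + M))
D(j) = 5 - j (D(j) = -(-5 + j) = 5 - j)
D(B(3)) + l(F)*(-384) = (5 - 1*(-4)) - 2*√(10 - 12)*(-384) = (5 + 4) - 2*I*√2*(-384) = 9 - 2*I*√2*(-384) = 9 + 768*I*√2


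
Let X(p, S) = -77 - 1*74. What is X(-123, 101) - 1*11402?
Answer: -11553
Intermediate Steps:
X(p, S) = -151 (X(p, S) = -77 - 74 = -151)
X(-123, 101) - 1*11402 = -151 - 1*11402 = -151 - 11402 = -11553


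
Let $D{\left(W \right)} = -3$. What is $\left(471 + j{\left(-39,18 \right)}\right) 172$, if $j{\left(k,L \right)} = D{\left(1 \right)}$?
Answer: $80496$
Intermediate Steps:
$j{\left(k,L \right)} = -3$
$\left(471 + j{\left(-39,18 \right)}\right) 172 = \left(471 - 3\right) 172 = 468 \cdot 172 = 80496$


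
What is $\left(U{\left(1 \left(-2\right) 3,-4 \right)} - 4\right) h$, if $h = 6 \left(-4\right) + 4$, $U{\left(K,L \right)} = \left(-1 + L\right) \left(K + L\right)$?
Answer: $-920$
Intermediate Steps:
$h = -20$ ($h = -24 + 4 = -20$)
$\left(U{\left(1 \left(-2\right) 3,-4 \right)} - 4\right) h = \left(\left(\left(-4\right)^{2} - 1 \left(-2\right) 3 - -4 + 1 \left(-2\right) 3 \left(-4\right)\right) - 4\right) \left(-20\right) = \left(\left(16 - \left(-2\right) 3 + 4 + \left(-2\right) 3 \left(-4\right)\right) - 4\right) \left(-20\right) = \left(\left(16 - -6 + 4 - -24\right) - 4\right) \left(-20\right) = \left(\left(16 + 6 + 4 + 24\right) - 4\right) \left(-20\right) = \left(50 - 4\right) \left(-20\right) = 46 \left(-20\right) = -920$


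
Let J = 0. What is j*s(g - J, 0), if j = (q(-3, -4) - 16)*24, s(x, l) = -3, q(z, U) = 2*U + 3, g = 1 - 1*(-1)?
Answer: 1512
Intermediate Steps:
g = 2 (g = 1 + 1 = 2)
q(z, U) = 3 + 2*U
j = -504 (j = ((3 + 2*(-4)) - 16)*24 = ((3 - 8) - 16)*24 = (-5 - 16)*24 = -21*24 = -504)
j*s(g - J, 0) = -504*(-3) = 1512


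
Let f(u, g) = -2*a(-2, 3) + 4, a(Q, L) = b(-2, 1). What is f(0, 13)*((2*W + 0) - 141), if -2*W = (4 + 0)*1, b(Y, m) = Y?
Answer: -1160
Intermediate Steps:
a(Q, L) = -2
W = -2 (W = -(4 + 0)/2 = -2 ≈ -2.0000)
f(u, g) = 8 (f(u, g) = -2*(-2) + 4 = 4 + 4 = 8)
f(0, 13)*((2*W + 0) - 141) = 8*((2*(-2) + 0) - 141) = 8*((-4 + 0) - 141) = 8*(-4 - 141) = 8*(-145) = -1160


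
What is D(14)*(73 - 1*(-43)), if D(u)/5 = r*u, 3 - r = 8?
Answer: -40600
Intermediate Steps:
r = -5 (r = 3 - 1*8 = 3 - 8 = -5)
D(u) = -25*u (D(u) = 5*(-5*u) = -25*u)
D(14)*(73 - 1*(-43)) = (-25*14)*(73 - 1*(-43)) = -350*(73 + 43) = -350*116 = -40600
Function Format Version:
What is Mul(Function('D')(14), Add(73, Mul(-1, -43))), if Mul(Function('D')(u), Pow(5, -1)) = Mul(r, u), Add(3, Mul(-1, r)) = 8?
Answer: -40600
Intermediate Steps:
r = -5 (r = Add(3, Mul(-1, 8)) = Add(3, -8) = -5)
Function('D')(u) = Mul(-25, u) (Function('D')(u) = Mul(5, Mul(-5, u)) = Mul(-25, u))
Mul(Function('D')(14), Add(73, Mul(-1, -43))) = Mul(Mul(-25, 14), Add(73, Mul(-1, -43))) = Mul(-350, Add(73, 43)) = Mul(-350, 116) = -40600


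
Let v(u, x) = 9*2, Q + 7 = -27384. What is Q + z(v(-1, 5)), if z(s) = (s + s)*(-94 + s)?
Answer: -30127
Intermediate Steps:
Q = -27391 (Q = -7 - 27384 = -27391)
v(u, x) = 18
z(s) = 2*s*(-94 + s) (z(s) = (2*s)*(-94 + s) = 2*s*(-94 + s))
Q + z(v(-1, 5)) = -27391 + 2*18*(-94 + 18) = -27391 + 2*18*(-76) = -27391 - 2736 = -30127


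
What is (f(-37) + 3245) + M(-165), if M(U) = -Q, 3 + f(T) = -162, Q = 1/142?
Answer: 437359/142 ≈ 3080.0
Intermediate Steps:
Q = 1/142 ≈ 0.0070423
f(T) = -165 (f(T) = -3 - 162 = -165)
M(U) = -1/142 (M(U) = -1*1/142 = -1/142)
(f(-37) + 3245) + M(-165) = (-165 + 3245) - 1/142 = 3080 - 1/142 = 437359/142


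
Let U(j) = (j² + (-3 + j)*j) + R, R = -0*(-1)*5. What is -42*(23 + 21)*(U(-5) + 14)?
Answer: -145992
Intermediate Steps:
R = 0 (R = -0*5 = -1*0 = 0)
U(j) = j² + j*(-3 + j) (U(j) = (j² + (-3 + j)*j) + 0 = (j² + j*(-3 + j)) + 0 = j² + j*(-3 + j))
-42*(23 + 21)*(U(-5) + 14) = -42*(23 + 21)*(-5*(-3 + 2*(-5)) + 14) = -1848*(-5*(-3 - 10) + 14) = -1848*(-5*(-13) + 14) = -1848*(65 + 14) = -1848*79 = -42*3476 = -145992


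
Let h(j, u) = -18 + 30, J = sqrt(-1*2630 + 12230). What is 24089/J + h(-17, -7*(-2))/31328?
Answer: 3/7832 + 24089*sqrt(6)/240 ≈ 245.86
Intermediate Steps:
J = 40*sqrt(6) (J = sqrt(-2630 + 12230) = sqrt(9600) = 40*sqrt(6) ≈ 97.980)
h(j, u) = 12
24089/J + h(-17, -7*(-2))/31328 = 24089/((40*sqrt(6))) + 12/31328 = 24089*(sqrt(6)/240) + 12*(1/31328) = 24089*sqrt(6)/240 + 3/7832 = 3/7832 + 24089*sqrt(6)/240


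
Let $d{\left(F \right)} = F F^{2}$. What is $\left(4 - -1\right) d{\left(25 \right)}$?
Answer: $78125$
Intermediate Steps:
$d{\left(F \right)} = F^{3}$
$\left(4 - -1\right) d{\left(25 \right)} = \left(4 - -1\right) 25^{3} = \left(4 + 1\right) 15625 = 5 \cdot 15625 = 78125$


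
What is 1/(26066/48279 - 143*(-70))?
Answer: 48279/483298856 ≈ 9.9895e-5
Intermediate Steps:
1/(26066/48279 - 143*(-70)) = 1/(26066*(1/48279) + 10010) = 1/(26066/48279 + 10010) = 1/(483298856/48279) = 48279/483298856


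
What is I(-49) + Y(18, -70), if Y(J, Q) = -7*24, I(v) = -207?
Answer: -375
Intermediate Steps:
Y(J, Q) = -168
I(-49) + Y(18, -70) = -207 - 168 = -375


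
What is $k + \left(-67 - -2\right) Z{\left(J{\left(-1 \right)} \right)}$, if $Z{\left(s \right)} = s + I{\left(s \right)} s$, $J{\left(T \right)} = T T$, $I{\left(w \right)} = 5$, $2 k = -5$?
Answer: $- \frac{785}{2} \approx -392.5$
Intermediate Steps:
$k = - \frac{5}{2}$ ($k = \frac{1}{2} \left(-5\right) = - \frac{5}{2} \approx -2.5$)
$J{\left(T \right)} = T^{2}$
$Z{\left(s \right)} = 6 s$ ($Z{\left(s \right)} = s + 5 s = 6 s$)
$k + \left(-67 - -2\right) Z{\left(J{\left(-1 \right)} \right)} = - \frac{5}{2} + \left(-67 - -2\right) 6 \left(-1\right)^{2} = - \frac{5}{2} + \left(-67 + 2\right) 6 \cdot 1 = - \frac{5}{2} - 390 = - \frac{785}{2}$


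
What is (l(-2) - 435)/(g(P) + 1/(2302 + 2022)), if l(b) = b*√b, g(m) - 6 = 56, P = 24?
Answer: -626980/89363 - 8648*I*√2/268089 ≈ -7.0161 - 0.04562*I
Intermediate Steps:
g(m) = 62 (g(m) = 6 + 56 = 62)
l(b) = b^(3/2)
(l(-2) - 435)/(g(P) + 1/(2302 + 2022)) = ((-2)^(3/2) - 435)/(62 + 1/(2302 + 2022)) = (-2*I*√2 - 435)/(62 + 1/4324) = (-435 - 2*I*√2)/(62 + 1/4324) = (-435 - 2*I*√2)/(268089/4324) = (-435 - 2*I*√2)*(4324/268089) = -626980/89363 - 8648*I*√2/268089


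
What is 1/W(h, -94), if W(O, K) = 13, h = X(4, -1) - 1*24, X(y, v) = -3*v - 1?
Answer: 1/13 ≈ 0.076923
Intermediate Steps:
X(y, v) = -1 - 3*v
h = -22 (h = (-1 - 3*(-1)) - 1*24 = (-1 + 3) - 24 = 2 - 24 = -22)
1/W(h, -94) = 1/13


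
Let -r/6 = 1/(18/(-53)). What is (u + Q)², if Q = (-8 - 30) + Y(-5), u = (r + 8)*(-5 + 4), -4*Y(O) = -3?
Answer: 570025/144 ≈ 3958.5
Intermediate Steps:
Y(O) = ¾ (Y(O) = -¼*(-3) = ¾)
r = 53/3 (r = -6/(18/(-53)) = -6/(18*(-1/53)) = -6/(-18/53) = -6*(-53/18) = 53/3 ≈ 17.667)
u = -77/3 (u = (53/3 + 8)*(-5 + 4) = (77/3)*(-1) = -77/3 ≈ -25.667)
Q = -149/4 (Q = (-8 - 30) + ¾ = -38 + ¾ = -149/4 ≈ -37.250)
(u + Q)² = (-77/3 - 149/4)² = (-755/12)² = 570025/144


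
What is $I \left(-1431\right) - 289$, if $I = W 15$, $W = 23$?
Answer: $-493984$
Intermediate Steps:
$I = 345$ ($I = 23 \cdot 15 = 345$)
$I \left(-1431\right) - 289 = 345 \left(-1431\right) - 289 = -493695 - 289 = -493984$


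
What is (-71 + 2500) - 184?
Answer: 2245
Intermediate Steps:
(-71 + 2500) - 184 = 2429 - 184 = 2245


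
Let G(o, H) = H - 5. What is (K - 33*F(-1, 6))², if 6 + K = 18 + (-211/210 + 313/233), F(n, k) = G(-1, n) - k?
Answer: 399200679720049/2394144900 ≈ 1.6674e+5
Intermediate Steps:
G(o, H) = -5 + H
F(n, k) = -5 + n - k (F(n, k) = (-5 + n) - k = -5 + n - k)
K = 603727/48930 (K = -6 + (18 + (-211/210 + 313/233)) = -6 + (18 + 16567/48930) = -6 + 897307/48930 = 603727/48930 ≈ 12.339)
(K - 33*F(-1, 6))² = (603727/48930 - 33*(-5 - 1 - 1*6))² = (603727/48930 - 33*(-5 - 1 - 6))² = (603727/48930 - 33*(-12))² = (603727/48930 + 396)² = (19980007/48930)² = 399200679720049/2394144900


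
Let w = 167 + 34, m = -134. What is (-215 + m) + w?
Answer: -148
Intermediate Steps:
w = 201
(-215 + m) + w = (-215 - 134) + 201 = -349 + 201 = -148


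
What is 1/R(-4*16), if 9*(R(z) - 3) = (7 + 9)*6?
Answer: 3/41 ≈ 0.073171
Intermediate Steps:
R(z) = 41/3 (R(z) = 3 + ((7 + 9)*6)/9 = 3 + (16*6)/9 = 3 + (⅑)*96 = 3 + 32/3 = 41/3)
1/R(-4*16) = 1/(41/3) = 3/41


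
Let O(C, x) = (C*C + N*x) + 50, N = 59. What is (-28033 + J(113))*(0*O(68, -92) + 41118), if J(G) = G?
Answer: -1148014560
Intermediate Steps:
O(C, x) = 50 + C² + 59*x (O(C, x) = (C*C + 59*x) + 50 = (C² + 59*x) + 50 = 50 + C² + 59*x)
(-28033 + J(113))*(0*O(68, -92) + 41118) = (-28033 + 113)*(0*(50 + 68² + 59*(-92)) + 41118) = -27920*(0*(50 + 4624 - 5428) + 41118) = -27920*(0*(-754) + 41118) = -27920*(0 + 41118) = -27920*41118 = -1148014560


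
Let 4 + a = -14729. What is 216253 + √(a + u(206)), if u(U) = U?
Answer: 216253 + I*√14527 ≈ 2.1625e+5 + 120.53*I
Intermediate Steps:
a = -14733 (a = -4 - 14729 = -14733)
216253 + √(a + u(206)) = 216253 + √(-14733 + 206) = 216253 + √(-14527) = 216253 + I*√14527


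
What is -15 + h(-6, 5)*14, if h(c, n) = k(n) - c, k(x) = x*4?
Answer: 349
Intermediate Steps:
k(x) = 4*x
h(c, n) = -c + 4*n (h(c, n) = 4*n - c = -c + 4*n)
-15 + h(-6, 5)*14 = -15 + (-1*(-6) + 4*5)*14 = -15 + (6 + 20)*14 = -15 + 26*14 = -15 + 364 = 349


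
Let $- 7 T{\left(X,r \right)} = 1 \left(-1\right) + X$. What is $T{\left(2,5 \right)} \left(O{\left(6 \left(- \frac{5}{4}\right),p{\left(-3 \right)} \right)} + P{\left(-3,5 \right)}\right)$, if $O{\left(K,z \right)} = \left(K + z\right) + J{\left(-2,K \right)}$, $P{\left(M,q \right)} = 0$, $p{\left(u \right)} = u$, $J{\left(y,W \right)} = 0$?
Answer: $\frac{3}{2} \approx 1.5$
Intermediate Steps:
$T{\left(X,r \right)} = \frac{1}{7} - \frac{X}{7}$ ($T{\left(X,r \right)} = - \frac{1 \left(-1\right) + X}{7} = - \frac{-1 + X}{7} = \frac{1}{7} - \frac{X}{7}$)
$O{\left(K,z \right)} = K + z$ ($O{\left(K,z \right)} = \left(K + z\right) + 0 = K + z$)
$T{\left(2,5 \right)} \left(O{\left(6 \left(- \frac{5}{4}\right),p{\left(-3 \right)} \right)} + P{\left(-3,5 \right)}\right) = \left(\frac{1}{7} - \frac{2}{7}\right) \left(\left(6 \left(- \frac{5}{4}\right) - 3\right) + 0\right) = \left(\frac{1}{7} - \frac{2}{7}\right) \left(\left(6 \left(\left(-5\right) \frac{1}{4}\right) - 3\right) + 0\right) = - \frac{\left(6 \left(- \frac{5}{4}\right) - 3\right) + 0}{7} = - \frac{\left(- \frac{15}{2} - 3\right) + 0}{7} = - \frac{- \frac{21}{2} + 0}{7} = \left(- \frac{1}{7}\right) \left(- \frac{21}{2}\right) = \frac{3}{2}$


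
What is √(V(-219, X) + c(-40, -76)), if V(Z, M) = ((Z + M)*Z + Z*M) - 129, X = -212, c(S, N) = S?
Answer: 2*√35162 ≈ 375.03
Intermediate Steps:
V(Z, M) = -129 + M*Z + Z*(M + Z) (V(Z, M) = ((M + Z)*Z + M*Z) - 129 = (Z*(M + Z) + M*Z) - 129 = (M*Z + Z*(M + Z)) - 129 = -129 + M*Z + Z*(M + Z))
√(V(-219, X) + c(-40, -76)) = √((-129 + (-219)² + 2*(-212)*(-219)) - 40) = √((-129 + 47961 + 92856) - 40) = √(140688 - 40) = √140648 = 2*√35162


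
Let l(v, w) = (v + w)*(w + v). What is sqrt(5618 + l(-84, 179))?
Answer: 3*sqrt(1627) ≈ 121.01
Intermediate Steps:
l(v, w) = (v + w)**2 (l(v, w) = (v + w)*(v + w) = (v + w)**2)
sqrt(5618 + l(-84, 179)) = sqrt(5618 + (-84 + 179)**2) = sqrt(5618 + 95**2) = sqrt(5618 + 9025) = sqrt(14643) = 3*sqrt(1627)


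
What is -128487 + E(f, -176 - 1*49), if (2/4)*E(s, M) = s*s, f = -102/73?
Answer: -684686415/5329 ≈ -1.2848e+5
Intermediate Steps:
f = -102/73 (f = -102*1/73 = -102/73 ≈ -1.3973)
E(s, M) = 2*s² (E(s, M) = 2*(s*s) = 2*s²)
-128487 + E(f, -176 - 1*49) = -128487 + 2*(-102/73)² = -128487 + 2*(10404/5329) = -128487 + 20808/5329 = -684686415/5329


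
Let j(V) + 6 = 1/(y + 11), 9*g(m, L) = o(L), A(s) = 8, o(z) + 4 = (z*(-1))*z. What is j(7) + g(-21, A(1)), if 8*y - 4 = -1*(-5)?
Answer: -11762/873 ≈ -13.473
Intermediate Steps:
y = 9/8 (y = ½ + (-1*(-5))/8 = ½ + (⅛)*5 = ½ + 5/8 = 9/8 ≈ 1.1250)
o(z) = -4 - z² (o(z) = -4 + (z*(-1))*z = -4 + (-z)*z = -4 - z²)
g(m, L) = -4/9 - L²/9 (g(m, L) = (-4 - L²)/9 = -4/9 - L²/9)
j(V) = -574/97 (j(V) = -6 + 1/(9/8 + 11) = -6 + 1/(97/8) = -6 + 8/97 = -574/97)
j(7) + g(-21, A(1)) = -574/97 + (-4/9 - ⅑*8²) = -574/97 + (-4/9 - ⅑*64) = -574/97 + (-4/9 - 64/9) = -574/97 - 68/9 = -11762/873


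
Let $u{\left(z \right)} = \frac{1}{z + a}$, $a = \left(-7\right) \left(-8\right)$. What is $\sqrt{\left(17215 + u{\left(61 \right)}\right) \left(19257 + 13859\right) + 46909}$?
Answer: $\frac{\sqrt{867181619837}}{39} \approx 23878.0$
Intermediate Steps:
$a = 56$
$u{\left(z \right)} = \frac{1}{56 + z}$ ($u{\left(z \right)} = \frac{1}{z + 56} = \frac{1}{56 + z}$)
$\sqrt{\left(17215 + u{\left(61 \right)}\right) \left(19257 + 13859\right) + 46909} = \sqrt{\left(17215 + \frac{1}{56 + 61}\right) \left(19257 + 13859\right) + 46909} = \sqrt{\left(17215 + \frac{1}{117}\right) 33116 + 46909} = \sqrt{\frac{2014156}{117} \cdot 33116 + 46909} = \sqrt{\frac{66700790096}{117} + 46909} = \sqrt{\frac{66706278449}{117}} = \frac{\sqrt{867181619837}}{39}$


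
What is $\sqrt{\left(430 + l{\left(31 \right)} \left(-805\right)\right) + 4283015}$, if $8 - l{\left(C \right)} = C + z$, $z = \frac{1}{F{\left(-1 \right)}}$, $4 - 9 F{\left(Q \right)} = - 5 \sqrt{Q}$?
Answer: $\frac{\sqrt{7232782940 - 1485225 i}}{41} \approx 2074.3 - 0.21297 i$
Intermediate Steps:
$F{\left(Q \right)} = \frac{4}{9} + \frac{5 \sqrt{Q}}{9}$ ($F{\left(Q \right)} = \frac{4}{9} - \frac{\left(-5\right) \sqrt{Q}}{9} = \frac{4}{9} + \frac{5 \sqrt{Q}}{9}$)
$z = \frac{81 \left(\frac{4}{9} - \frac{5 i}{9}\right)}{41}$ ($z = \frac{1}{\frac{4}{9} + \frac{5 \sqrt{-1}}{9}} = \frac{1}{\frac{4}{9} + \frac{5 i}{9}} = \frac{81 \left(\frac{4}{9} - \frac{5 i}{9}\right)}{41} \approx 0.87805 - 1.0976 i$)
$l{\left(C \right)} = \frac{292}{41} - C + \frac{45 i}{41}$ ($l{\left(C \right)} = 8 - \left(C + \left(\frac{36}{41} - \frac{45 i}{41}\right)\right) = 8 - \left(\frac{36}{41} + C - \frac{45 i}{41}\right) = \frac{292}{41} - C + \frac{45 i}{41}$)
$\sqrt{\left(430 + l{\left(31 \right)} \left(-805\right)\right) + 4283015} = \sqrt{\left(430 + \left(\frac{292}{41} - 31 + \frac{45 i}{41}\right) \left(-805\right)\right) + 4283015} = \sqrt{\left(430 + \left(- \frac{979}{41} + \frac{45 i}{41}\right) \left(-805\right)\right) + 4283015} = \sqrt{\left(430 + \left(\frac{788095}{41} - \frac{36225 i}{41}\right)\right) + 4283015} = \sqrt{\left(\frac{805725}{41} - \frac{36225 i}{41}\right) + 4283015} = \sqrt{\frac{176409340}{41} - \frac{36225 i}{41}}$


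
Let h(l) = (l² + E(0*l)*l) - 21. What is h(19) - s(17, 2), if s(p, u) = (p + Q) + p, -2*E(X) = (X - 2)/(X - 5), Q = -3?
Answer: 1526/5 ≈ 305.20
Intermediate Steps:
E(X) = -(-2 + X)/(2*(-5 + X)) (E(X) = -(X - 2)/(2*(X - 5)) = -(-2 + X)/(2*(-5 + X)))
s(p, u) = -3 + 2*p (s(p, u) = (p - 3) + p = (-3 + p) + p = -3 + 2*p)
h(l) = -21 + l² - l/5 (h(l) = (l² + ((2 - 0*l)/(2*(-5 + 0*l)))*l) - 21 = (l² + ((2 - 1*0)/(2*(-5 + 0)))*l) - 21 = (l² + ((½)*(2 + 0)/(-5))*l) - 21 = (l² + ((½)*(-⅕)*2)*l) - 21 = (l² - l/5) - 21 = -21 + l² - l/5)
h(19) - s(17, 2) = (-21 + 19² - ⅕*19) - (-3 + 2*17) = (-21 + 361 - 19/5) - (-3 + 34) = 1681/5 - 1*31 = 1681/5 - 31 = 1526/5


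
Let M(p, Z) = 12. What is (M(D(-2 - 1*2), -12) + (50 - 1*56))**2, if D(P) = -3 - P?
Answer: 36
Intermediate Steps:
(M(D(-2 - 1*2), -12) + (50 - 1*56))**2 = (12 + (50 - 1*56))**2 = (12 + (50 - 56))**2 = (12 - 6)**2 = 6**2 = 36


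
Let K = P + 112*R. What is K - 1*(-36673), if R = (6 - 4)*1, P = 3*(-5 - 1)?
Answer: 36879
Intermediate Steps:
P = -18 (P = 3*(-6) = -18)
R = 2 (R = 2*1 = 2)
K = 206 (K = -18 + 112*2 = -18 + 224 = 206)
K - 1*(-36673) = 206 - 1*(-36673) = 206 + 36673 = 36879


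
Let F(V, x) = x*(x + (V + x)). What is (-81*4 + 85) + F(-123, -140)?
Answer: 56181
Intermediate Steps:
F(V, x) = x*(V + 2*x)
(-81*4 + 85) + F(-123, -140) = (-81*4 + 85) - 140*(-123 + 2*(-140)) = (-324 + 85) - 140*(-123 - 280) = -239 - 140*(-403) = -239 + 56420 = 56181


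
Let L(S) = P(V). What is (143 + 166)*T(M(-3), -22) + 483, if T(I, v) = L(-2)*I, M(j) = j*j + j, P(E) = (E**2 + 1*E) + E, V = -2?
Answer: 483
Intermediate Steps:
P(E) = E**2 + 2*E (P(E) = (E**2 + E) + E = (E + E**2) + E = E**2 + 2*E)
L(S) = 0 (L(S) = -2*(2 - 2) = -2*0 = 0)
M(j) = j + j**2 (M(j) = j**2 + j = j + j**2)
T(I, v) = 0 (T(I, v) = 0*I = 0)
(143 + 166)*T(M(-3), -22) + 483 = (143 + 166)*0 + 483 = 309*0 + 483 = 0 + 483 = 483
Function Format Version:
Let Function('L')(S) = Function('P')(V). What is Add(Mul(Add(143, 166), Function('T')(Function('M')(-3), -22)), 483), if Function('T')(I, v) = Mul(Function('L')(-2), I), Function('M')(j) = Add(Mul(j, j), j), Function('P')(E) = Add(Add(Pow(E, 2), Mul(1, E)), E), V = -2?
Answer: 483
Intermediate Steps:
Function('P')(E) = Add(Pow(E, 2), Mul(2, E)) (Function('P')(E) = Add(Add(Pow(E, 2), E), E) = Add(Add(E, Pow(E, 2)), E) = Add(Pow(E, 2), Mul(2, E)))
Function('L')(S) = 0 (Function('L')(S) = Mul(-2, Add(2, -2)) = Mul(-2, 0) = 0)
Function('M')(j) = Add(j, Pow(j, 2)) (Function('M')(j) = Add(Pow(j, 2), j) = Add(j, Pow(j, 2)))
Function('T')(I, v) = 0 (Function('T')(I, v) = Mul(0, I) = 0)
Add(Mul(Add(143, 166), Function('T')(Function('M')(-3), -22)), 483) = Add(Mul(Add(143, 166), 0), 483) = Add(Mul(309, 0), 483) = Add(0, 483) = 483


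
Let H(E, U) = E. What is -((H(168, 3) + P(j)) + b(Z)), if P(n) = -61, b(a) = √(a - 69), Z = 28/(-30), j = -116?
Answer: -107 - I*√15735/15 ≈ -107.0 - 8.3626*I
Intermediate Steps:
Z = -14/15 (Z = 28*(-1/30) = -14/15 ≈ -0.93333)
b(a) = √(-69 + a)
-((H(168, 3) + P(j)) + b(Z)) = -((168 - 61) + √(-69 - 14/15)) = -(107 + √(-1049/15)) = -(107 + I*√15735/15) = -107 - I*√15735/15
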